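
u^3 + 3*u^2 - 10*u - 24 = (u - 3)*(u + 2)*(u + 4)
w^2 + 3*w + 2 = (w + 1)*(w + 2)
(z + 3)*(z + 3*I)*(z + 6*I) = z^3 + 3*z^2 + 9*I*z^2 - 18*z + 27*I*z - 54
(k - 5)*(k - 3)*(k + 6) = k^3 - 2*k^2 - 33*k + 90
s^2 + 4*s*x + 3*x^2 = (s + x)*(s + 3*x)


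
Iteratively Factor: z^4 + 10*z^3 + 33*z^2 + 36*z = (z + 3)*(z^3 + 7*z^2 + 12*z) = (z + 3)*(z + 4)*(z^2 + 3*z) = (z + 3)^2*(z + 4)*(z)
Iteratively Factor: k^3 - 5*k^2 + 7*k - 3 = (k - 3)*(k^2 - 2*k + 1) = (k - 3)*(k - 1)*(k - 1)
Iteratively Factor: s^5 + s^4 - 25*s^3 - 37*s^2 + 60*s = (s - 1)*(s^4 + 2*s^3 - 23*s^2 - 60*s) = (s - 5)*(s - 1)*(s^3 + 7*s^2 + 12*s) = (s - 5)*(s - 1)*(s + 3)*(s^2 + 4*s) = s*(s - 5)*(s - 1)*(s + 3)*(s + 4)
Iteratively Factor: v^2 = (v)*(v)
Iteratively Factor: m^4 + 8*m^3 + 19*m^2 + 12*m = (m + 4)*(m^3 + 4*m^2 + 3*m) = m*(m + 4)*(m^2 + 4*m + 3) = m*(m + 3)*(m + 4)*(m + 1)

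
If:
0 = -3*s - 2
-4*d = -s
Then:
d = -1/6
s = -2/3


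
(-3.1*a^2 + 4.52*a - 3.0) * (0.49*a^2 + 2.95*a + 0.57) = -1.519*a^4 - 6.9302*a^3 + 10.097*a^2 - 6.2736*a - 1.71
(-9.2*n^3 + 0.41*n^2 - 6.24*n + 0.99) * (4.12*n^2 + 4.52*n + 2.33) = -37.904*n^5 - 39.8948*n^4 - 45.2916*n^3 - 23.1707*n^2 - 10.0644*n + 2.3067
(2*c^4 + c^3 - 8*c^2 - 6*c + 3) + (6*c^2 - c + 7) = 2*c^4 + c^3 - 2*c^2 - 7*c + 10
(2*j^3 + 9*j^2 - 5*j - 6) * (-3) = -6*j^3 - 27*j^2 + 15*j + 18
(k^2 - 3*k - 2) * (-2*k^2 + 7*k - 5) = -2*k^4 + 13*k^3 - 22*k^2 + k + 10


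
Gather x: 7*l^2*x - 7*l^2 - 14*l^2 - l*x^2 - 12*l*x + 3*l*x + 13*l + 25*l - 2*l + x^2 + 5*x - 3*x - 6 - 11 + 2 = -21*l^2 + 36*l + x^2*(1 - l) + x*(7*l^2 - 9*l + 2) - 15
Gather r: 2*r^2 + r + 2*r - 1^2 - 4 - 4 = 2*r^2 + 3*r - 9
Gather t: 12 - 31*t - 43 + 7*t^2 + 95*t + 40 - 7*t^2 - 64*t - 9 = 0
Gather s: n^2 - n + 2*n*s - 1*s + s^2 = n^2 - n + s^2 + s*(2*n - 1)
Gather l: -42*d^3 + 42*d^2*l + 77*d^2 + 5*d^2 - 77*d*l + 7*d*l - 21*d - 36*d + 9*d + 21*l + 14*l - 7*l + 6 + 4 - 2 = -42*d^3 + 82*d^2 - 48*d + l*(42*d^2 - 70*d + 28) + 8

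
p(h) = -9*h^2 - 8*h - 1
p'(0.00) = -8.00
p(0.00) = -1.00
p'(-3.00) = 46.00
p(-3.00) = -58.00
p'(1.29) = -31.22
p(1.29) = -26.30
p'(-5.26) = 86.68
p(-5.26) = -207.93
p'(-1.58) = 20.44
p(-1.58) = -10.83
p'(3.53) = -71.54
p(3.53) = -141.39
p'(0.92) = -24.56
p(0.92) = -15.98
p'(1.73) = -39.14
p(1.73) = -41.78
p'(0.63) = -19.34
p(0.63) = -9.61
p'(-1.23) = 14.14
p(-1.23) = -4.78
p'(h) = -18*h - 8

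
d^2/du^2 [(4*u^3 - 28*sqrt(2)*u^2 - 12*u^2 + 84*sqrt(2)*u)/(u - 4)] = 8*(u^3 - 12*u^2 + 48*u - 48 - 28*sqrt(2))/(u^3 - 12*u^2 + 48*u - 64)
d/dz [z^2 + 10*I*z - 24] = 2*z + 10*I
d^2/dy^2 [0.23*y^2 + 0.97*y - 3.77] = 0.460000000000000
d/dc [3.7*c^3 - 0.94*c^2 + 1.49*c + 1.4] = 11.1*c^2 - 1.88*c + 1.49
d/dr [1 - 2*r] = -2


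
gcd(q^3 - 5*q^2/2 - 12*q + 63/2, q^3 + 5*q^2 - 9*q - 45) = q - 3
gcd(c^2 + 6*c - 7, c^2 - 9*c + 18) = 1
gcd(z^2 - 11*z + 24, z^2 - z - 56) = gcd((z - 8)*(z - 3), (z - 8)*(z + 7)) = z - 8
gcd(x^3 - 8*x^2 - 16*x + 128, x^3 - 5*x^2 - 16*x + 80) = x^2 - 16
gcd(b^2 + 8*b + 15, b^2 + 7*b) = 1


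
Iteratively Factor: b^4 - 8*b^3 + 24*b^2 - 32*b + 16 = (b - 2)*(b^3 - 6*b^2 + 12*b - 8) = (b - 2)^2*(b^2 - 4*b + 4) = (b - 2)^3*(b - 2)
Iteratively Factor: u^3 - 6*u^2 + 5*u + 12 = (u + 1)*(u^2 - 7*u + 12) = (u - 3)*(u + 1)*(u - 4)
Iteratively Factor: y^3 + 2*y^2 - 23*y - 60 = (y + 4)*(y^2 - 2*y - 15) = (y - 5)*(y + 4)*(y + 3)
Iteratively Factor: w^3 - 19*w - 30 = (w + 3)*(w^2 - 3*w - 10) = (w + 2)*(w + 3)*(w - 5)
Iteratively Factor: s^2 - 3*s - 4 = (s - 4)*(s + 1)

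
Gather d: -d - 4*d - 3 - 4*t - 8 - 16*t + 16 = -5*d - 20*t + 5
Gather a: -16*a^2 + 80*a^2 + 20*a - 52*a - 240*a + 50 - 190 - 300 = 64*a^2 - 272*a - 440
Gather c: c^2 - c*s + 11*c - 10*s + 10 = c^2 + c*(11 - s) - 10*s + 10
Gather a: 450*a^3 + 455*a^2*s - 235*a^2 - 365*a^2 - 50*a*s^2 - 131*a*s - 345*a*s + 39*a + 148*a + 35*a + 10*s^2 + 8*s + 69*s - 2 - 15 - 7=450*a^3 + a^2*(455*s - 600) + a*(-50*s^2 - 476*s + 222) + 10*s^2 + 77*s - 24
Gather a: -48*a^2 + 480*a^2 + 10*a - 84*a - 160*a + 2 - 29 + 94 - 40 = 432*a^2 - 234*a + 27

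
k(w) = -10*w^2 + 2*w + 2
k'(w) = 2 - 20*w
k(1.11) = -8.10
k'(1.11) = -20.20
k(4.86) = -224.48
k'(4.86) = -95.20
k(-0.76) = -5.30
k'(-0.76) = 17.20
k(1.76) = -25.46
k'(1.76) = -33.20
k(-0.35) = 0.08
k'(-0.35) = 9.00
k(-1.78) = -33.24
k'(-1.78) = 37.60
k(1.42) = -15.32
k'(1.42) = -26.40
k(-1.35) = -18.92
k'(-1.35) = 29.00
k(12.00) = -1414.00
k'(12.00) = -238.00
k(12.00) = -1414.00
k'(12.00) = -238.00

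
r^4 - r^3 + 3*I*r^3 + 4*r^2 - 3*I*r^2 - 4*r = r*(r - 1)*(r - I)*(r + 4*I)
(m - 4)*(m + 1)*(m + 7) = m^3 + 4*m^2 - 25*m - 28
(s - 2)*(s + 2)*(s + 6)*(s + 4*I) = s^4 + 6*s^3 + 4*I*s^3 - 4*s^2 + 24*I*s^2 - 24*s - 16*I*s - 96*I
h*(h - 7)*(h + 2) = h^3 - 5*h^2 - 14*h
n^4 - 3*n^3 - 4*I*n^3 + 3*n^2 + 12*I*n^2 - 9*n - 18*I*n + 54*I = (n - 3)*(n - 3*I)^2*(n + 2*I)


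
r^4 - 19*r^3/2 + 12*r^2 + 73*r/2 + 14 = (r - 7)*(r - 4)*(r + 1/2)*(r + 1)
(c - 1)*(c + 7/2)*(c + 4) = c^3 + 13*c^2/2 + 13*c/2 - 14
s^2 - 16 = (s - 4)*(s + 4)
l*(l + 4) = l^2 + 4*l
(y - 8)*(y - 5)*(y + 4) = y^3 - 9*y^2 - 12*y + 160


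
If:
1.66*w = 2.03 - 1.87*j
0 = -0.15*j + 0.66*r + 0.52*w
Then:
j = 1.0855614973262 - 0.887700534759358*w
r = 0.246718522119592 - 0.989628909415006*w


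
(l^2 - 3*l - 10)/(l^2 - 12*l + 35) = (l + 2)/(l - 7)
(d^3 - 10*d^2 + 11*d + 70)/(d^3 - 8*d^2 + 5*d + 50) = (d - 7)/(d - 5)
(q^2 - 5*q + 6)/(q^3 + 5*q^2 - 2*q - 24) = (q - 3)/(q^2 + 7*q + 12)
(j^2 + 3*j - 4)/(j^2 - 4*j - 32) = (j - 1)/(j - 8)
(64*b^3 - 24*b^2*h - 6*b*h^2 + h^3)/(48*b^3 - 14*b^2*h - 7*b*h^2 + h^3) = (4*b + h)/(3*b + h)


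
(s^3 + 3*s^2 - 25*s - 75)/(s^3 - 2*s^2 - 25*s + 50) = (s + 3)/(s - 2)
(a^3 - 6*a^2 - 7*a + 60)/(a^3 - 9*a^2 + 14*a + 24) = (a^2 - 2*a - 15)/(a^2 - 5*a - 6)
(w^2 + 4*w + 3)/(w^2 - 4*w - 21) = (w + 1)/(w - 7)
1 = 1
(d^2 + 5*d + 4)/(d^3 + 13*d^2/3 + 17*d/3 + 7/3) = 3*(d + 4)/(3*d^2 + 10*d + 7)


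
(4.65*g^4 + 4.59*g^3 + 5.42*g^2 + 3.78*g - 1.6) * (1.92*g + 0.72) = 8.928*g^5 + 12.1608*g^4 + 13.7112*g^3 + 11.16*g^2 - 0.3504*g - 1.152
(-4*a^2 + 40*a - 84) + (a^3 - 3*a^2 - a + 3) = a^3 - 7*a^2 + 39*a - 81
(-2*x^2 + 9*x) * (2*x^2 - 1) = -4*x^4 + 18*x^3 + 2*x^2 - 9*x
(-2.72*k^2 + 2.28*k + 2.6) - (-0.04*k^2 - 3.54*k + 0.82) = -2.68*k^2 + 5.82*k + 1.78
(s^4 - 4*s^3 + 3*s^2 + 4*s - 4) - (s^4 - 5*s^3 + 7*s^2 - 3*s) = s^3 - 4*s^2 + 7*s - 4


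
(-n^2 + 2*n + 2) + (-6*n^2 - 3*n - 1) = -7*n^2 - n + 1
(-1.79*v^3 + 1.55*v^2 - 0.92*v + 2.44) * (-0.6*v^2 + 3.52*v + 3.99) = 1.074*v^5 - 7.2308*v^4 - 1.1341*v^3 + 1.4821*v^2 + 4.918*v + 9.7356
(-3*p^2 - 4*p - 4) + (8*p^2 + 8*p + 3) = 5*p^2 + 4*p - 1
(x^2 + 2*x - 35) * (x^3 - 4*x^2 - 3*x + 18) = x^5 - 2*x^4 - 46*x^3 + 152*x^2 + 141*x - 630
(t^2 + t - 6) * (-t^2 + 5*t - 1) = -t^4 + 4*t^3 + 10*t^2 - 31*t + 6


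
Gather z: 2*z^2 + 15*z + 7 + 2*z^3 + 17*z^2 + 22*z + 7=2*z^3 + 19*z^2 + 37*z + 14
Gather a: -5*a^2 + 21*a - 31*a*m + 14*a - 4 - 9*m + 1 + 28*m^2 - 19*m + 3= -5*a^2 + a*(35 - 31*m) + 28*m^2 - 28*m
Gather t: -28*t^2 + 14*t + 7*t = -28*t^2 + 21*t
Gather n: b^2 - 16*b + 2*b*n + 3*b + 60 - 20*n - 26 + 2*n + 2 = b^2 - 13*b + n*(2*b - 18) + 36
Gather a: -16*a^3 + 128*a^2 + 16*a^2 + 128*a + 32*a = -16*a^3 + 144*a^2 + 160*a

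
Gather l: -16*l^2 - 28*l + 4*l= -16*l^2 - 24*l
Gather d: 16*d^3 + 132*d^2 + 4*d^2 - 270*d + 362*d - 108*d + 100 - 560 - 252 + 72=16*d^3 + 136*d^2 - 16*d - 640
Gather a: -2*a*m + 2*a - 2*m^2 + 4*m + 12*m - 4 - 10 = a*(2 - 2*m) - 2*m^2 + 16*m - 14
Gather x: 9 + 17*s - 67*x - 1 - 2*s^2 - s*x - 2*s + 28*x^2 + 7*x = -2*s^2 + 15*s + 28*x^2 + x*(-s - 60) + 8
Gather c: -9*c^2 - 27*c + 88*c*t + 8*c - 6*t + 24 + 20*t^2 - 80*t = -9*c^2 + c*(88*t - 19) + 20*t^2 - 86*t + 24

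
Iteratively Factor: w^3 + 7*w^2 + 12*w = (w + 3)*(w^2 + 4*w) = w*(w + 3)*(w + 4)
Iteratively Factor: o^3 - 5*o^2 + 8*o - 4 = (o - 1)*(o^2 - 4*o + 4) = (o - 2)*(o - 1)*(o - 2)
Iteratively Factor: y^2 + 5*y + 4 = (y + 1)*(y + 4)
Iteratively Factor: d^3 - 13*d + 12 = (d - 1)*(d^2 + d - 12) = (d - 3)*(d - 1)*(d + 4)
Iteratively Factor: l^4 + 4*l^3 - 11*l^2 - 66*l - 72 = (l + 2)*(l^3 + 2*l^2 - 15*l - 36) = (l + 2)*(l + 3)*(l^2 - l - 12) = (l - 4)*(l + 2)*(l + 3)*(l + 3)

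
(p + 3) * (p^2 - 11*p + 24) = p^3 - 8*p^2 - 9*p + 72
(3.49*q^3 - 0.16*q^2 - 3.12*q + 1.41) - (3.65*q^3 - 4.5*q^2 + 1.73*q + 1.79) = -0.16*q^3 + 4.34*q^2 - 4.85*q - 0.38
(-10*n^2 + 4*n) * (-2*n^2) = 20*n^4 - 8*n^3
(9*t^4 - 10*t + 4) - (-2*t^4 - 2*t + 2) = 11*t^4 - 8*t + 2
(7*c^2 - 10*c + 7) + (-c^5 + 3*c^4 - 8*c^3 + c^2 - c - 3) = -c^5 + 3*c^4 - 8*c^3 + 8*c^2 - 11*c + 4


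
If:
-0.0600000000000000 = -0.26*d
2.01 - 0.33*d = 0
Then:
No Solution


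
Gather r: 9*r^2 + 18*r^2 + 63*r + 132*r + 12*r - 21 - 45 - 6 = 27*r^2 + 207*r - 72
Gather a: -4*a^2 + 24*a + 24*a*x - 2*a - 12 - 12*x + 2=-4*a^2 + a*(24*x + 22) - 12*x - 10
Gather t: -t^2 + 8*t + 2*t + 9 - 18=-t^2 + 10*t - 9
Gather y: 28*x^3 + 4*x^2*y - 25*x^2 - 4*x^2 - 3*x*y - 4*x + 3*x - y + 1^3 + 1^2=28*x^3 - 29*x^2 - x + y*(4*x^2 - 3*x - 1) + 2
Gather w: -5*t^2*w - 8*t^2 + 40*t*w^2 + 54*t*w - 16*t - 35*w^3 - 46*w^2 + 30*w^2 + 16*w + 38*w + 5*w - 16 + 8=-8*t^2 - 16*t - 35*w^3 + w^2*(40*t - 16) + w*(-5*t^2 + 54*t + 59) - 8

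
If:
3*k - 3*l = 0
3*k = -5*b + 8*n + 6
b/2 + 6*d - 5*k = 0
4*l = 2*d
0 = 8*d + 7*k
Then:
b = 0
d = 0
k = 0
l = 0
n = -3/4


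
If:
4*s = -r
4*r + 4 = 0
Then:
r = -1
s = 1/4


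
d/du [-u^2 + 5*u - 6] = 5 - 2*u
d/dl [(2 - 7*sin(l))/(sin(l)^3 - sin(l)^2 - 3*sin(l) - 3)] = (14*sin(l)^3 - 13*sin(l)^2 + 4*sin(l) + 27)*cos(l)/(sin(l)^3 - sin(l)^2 - 3*sin(l) - 3)^2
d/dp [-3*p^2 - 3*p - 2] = -6*p - 3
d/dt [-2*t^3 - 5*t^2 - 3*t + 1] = -6*t^2 - 10*t - 3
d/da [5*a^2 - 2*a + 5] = 10*a - 2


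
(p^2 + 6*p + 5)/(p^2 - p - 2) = (p + 5)/(p - 2)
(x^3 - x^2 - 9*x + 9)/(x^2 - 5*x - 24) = (x^2 - 4*x + 3)/(x - 8)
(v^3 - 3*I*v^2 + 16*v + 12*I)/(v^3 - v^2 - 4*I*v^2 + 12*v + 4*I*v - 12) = (v + I)/(v - 1)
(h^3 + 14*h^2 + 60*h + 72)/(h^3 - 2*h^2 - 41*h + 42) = (h^2 + 8*h + 12)/(h^2 - 8*h + 7)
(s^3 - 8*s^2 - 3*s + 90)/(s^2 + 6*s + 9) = (s^2 - 11*s + 30)/(s + 3)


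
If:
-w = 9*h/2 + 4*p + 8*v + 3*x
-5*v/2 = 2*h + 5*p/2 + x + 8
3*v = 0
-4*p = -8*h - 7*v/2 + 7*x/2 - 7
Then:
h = 19*x/112 - 99/56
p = -15*x/28 - 25/14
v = 0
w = 1691/112 - 363*x/224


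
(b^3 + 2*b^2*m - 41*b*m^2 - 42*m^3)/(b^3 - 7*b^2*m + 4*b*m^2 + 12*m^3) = (b + 7*m)/(b - 2*m)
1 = 1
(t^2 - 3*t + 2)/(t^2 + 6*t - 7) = (t - 2)/(t + 7)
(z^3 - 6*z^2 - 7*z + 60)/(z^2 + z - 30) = (z^2 - z - 12)/(z + 6)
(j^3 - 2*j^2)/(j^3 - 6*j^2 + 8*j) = j/(j - 4)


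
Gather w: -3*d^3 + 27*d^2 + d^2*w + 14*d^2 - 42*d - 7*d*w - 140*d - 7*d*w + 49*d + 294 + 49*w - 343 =-3*d^3 + 41*d^2 - 133*d + w*(d^2 - 14*d + 49) - 49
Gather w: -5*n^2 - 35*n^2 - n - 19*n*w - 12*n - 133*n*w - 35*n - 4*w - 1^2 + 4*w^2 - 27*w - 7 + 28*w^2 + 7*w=-40*n^2 - 48*n + 32*w^2 + w*(-152*n - 24) - 8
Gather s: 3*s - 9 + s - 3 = 4*s - 12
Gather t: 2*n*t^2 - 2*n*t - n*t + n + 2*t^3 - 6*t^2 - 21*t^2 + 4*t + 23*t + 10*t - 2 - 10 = n + 2*t^3 + t^2*(2*n - 27) + t*(37 - 3*n) - 12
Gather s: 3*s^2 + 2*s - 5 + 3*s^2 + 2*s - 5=6*s^2 + 4*s - 10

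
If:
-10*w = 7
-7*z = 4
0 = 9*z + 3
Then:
No Solution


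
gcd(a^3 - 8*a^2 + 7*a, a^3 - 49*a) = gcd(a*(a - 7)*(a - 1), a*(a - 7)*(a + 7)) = a^2 - 7*a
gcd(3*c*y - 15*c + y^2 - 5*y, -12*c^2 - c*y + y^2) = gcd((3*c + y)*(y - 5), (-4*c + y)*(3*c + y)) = 3*c + y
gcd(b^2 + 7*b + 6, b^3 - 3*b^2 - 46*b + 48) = b + 6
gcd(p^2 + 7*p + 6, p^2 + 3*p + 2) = p + 1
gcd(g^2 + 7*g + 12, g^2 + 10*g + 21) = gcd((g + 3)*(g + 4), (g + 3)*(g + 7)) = g + 3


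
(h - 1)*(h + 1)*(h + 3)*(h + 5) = h^4 + 8*h^3 + 14*h^2 - 8*h - 15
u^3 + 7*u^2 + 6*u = u*(u + 1)*(u + 6)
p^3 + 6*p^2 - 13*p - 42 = (p - 3)*(p + 2)*(p + 7)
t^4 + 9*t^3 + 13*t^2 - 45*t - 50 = (t - 2)*(t + 1)*(t + 5)^2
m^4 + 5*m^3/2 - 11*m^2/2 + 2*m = m*(m - 1)*(m - 1/2)*(m + 4)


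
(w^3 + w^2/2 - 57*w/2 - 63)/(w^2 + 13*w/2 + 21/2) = w - 6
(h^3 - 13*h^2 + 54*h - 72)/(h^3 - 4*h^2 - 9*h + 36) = (h - 6)/(h + 3)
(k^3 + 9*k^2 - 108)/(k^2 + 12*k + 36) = k - 3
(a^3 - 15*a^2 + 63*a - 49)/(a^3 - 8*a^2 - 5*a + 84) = (a^2 - 8*a + 7)/(a^2 - a - 12)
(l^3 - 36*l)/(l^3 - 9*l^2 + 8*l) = (l^2 - 36)/(l^2 - 9*l + 8)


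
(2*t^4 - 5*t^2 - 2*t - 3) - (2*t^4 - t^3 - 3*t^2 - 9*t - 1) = t^3 - 2*t^2 + 7*t - 2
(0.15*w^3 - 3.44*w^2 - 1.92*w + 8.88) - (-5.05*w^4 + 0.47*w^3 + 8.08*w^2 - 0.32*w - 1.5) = 5.05*w^4 - 0.32*w^3 - 11.52*w^2 - 1.6*w + 10.38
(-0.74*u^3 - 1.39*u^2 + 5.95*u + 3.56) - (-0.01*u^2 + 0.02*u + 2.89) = -0.74*u^3 - 1.38*u^2 + 5.93*u + 0.67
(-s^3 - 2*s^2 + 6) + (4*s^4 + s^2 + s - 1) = 4*s^4 - s^3 - s^2 + s + 5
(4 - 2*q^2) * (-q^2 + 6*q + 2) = 2*q^4 - 12*q^3 - 8*q^2 + 24*q + 8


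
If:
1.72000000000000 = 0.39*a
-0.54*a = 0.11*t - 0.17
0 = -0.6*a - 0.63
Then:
No Solution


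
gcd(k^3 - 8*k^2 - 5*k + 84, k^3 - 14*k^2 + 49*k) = k - 7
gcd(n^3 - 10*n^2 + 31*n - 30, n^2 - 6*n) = 1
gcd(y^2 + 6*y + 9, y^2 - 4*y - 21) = y + 3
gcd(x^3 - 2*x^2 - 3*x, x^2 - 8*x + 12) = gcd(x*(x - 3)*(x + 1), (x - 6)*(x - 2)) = 1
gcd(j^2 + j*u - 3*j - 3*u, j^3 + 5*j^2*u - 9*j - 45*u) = j - 3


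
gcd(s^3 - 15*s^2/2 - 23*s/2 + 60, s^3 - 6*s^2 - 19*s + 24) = s^2 - 5*s - 24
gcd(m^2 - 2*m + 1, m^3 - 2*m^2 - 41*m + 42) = m - 1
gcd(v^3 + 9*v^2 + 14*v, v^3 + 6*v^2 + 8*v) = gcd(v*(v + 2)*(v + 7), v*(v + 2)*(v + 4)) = v^2 + 2*v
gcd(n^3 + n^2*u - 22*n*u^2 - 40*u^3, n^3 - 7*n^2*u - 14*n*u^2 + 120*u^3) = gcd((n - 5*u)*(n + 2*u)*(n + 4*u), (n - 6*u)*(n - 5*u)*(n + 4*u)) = -n^2 + n*u + 20*u^2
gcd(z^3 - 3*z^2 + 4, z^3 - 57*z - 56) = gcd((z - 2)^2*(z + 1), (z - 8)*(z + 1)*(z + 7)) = z + 1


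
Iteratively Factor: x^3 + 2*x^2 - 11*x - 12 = (x + 1)*(x^2 + x - 12) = (x + 1)*(x + 4)*(x - 3)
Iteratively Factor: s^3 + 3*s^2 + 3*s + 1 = (s + 1)*(s^2 + 2*s + 1) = (s + 1)^2*(s + 1)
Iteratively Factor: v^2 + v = (v + 1)*(v)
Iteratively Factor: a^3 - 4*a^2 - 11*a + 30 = (a - 5)*(a^2 + a - 6) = (a - 5)*(a + 3)*(a - 2)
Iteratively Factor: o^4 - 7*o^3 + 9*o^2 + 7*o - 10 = (o - 5)*(o^3 - 2*o^2 - o + 2) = (o - 5)*(o + 1)*(o^2 - 3*o + 2) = (o - 5)*(o - 2)*(o + 1)*(o - 1)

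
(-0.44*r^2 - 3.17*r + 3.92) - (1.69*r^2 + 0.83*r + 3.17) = -2.13*r^2 - 4.0*r + 0.75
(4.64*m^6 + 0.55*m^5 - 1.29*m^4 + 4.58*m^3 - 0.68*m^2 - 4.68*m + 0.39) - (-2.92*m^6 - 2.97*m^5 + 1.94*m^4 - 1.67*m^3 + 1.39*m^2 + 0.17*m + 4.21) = 7.56*m^6 + 3.52*m^5 - 3.23*m^4 + 6.25*m^3 - 2.07*m^2 - 4.85*m - 3.82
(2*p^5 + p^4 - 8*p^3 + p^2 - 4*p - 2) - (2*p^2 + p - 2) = 2*p^5 + p^4 - 8*p^3 - p^2 - 5*p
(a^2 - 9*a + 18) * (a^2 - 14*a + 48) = a^4 - 23*a^3 + 192*a^2 - 684*a + 864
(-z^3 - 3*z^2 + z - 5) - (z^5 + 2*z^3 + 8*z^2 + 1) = -z^5 - 3*z^3 - 11*z^2 + z - 6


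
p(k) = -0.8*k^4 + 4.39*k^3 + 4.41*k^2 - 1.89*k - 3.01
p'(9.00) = -1188.54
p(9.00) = -1711.30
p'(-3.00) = 176.58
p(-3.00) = -140.98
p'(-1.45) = 22.77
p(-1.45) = -7.92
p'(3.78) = 46.80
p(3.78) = 126.64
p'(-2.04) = 62.09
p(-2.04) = -31.93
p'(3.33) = 55.36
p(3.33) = 103.33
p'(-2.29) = 85.41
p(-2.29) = -50.28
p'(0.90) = 14.38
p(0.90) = 1.54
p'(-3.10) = 192.66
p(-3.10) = -159.44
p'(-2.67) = 129.36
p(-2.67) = -90.74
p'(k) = -3.2*k^3 + 13.17*k^2 + 8.82*k - 1.89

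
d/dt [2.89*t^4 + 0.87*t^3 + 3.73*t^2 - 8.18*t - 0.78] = 11.56*t^3 + 2.61*t^2 + 7.46*t - 8.18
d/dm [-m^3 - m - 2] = -3*m^2 - 1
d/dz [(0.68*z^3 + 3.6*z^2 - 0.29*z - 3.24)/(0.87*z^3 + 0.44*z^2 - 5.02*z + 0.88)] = (-2.8328*z^4 - 6.3226*z^3 - 7.6928*z^2 + 9.1872*z - 16.52)/(0.7569*z^6 + 0.7656*z^5 - 8.5412*z^4 - 2.8864*z^3 + 25.9748*z^2 - 8.8352*z + 0.7744)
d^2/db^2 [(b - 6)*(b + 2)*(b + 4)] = 6*b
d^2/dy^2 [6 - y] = 0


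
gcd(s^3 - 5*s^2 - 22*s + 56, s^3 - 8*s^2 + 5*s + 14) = s^2 - 9*s + 14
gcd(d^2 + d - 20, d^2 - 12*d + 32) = d - 4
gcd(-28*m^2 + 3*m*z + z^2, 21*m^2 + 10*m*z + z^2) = 7*m + z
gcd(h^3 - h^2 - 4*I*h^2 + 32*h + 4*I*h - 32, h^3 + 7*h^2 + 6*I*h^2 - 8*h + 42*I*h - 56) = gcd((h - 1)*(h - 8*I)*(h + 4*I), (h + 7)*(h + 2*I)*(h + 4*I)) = h + 4*I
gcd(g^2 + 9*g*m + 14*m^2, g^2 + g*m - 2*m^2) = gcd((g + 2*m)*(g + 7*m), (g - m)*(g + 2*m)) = g + 2*m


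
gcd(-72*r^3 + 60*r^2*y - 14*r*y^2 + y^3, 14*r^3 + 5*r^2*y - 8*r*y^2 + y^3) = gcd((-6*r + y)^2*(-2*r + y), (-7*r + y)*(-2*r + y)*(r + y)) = -2*r + y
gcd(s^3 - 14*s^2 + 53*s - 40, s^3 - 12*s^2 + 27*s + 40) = s^2 - 13*s + 40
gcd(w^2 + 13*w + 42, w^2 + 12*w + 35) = w + 7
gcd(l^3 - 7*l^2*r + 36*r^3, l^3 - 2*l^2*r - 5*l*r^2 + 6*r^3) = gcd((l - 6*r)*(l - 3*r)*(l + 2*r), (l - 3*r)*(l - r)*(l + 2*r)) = -l^2 + l*r + 6*r^2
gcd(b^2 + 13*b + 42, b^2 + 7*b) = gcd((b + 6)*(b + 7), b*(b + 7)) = b + 7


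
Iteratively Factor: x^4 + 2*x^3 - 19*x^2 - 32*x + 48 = (x - 1)*(x^3 + 3*x^2 - 16*x - 48) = (x - 4)*(x - 1)*(x^2 + 7*x + 12) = (x - 4)*(x - 1)*(x + 4)*(x + 3)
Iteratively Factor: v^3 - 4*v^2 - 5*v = (v - 5)*(v^2 + v) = v*(v - 5)*(v + 1)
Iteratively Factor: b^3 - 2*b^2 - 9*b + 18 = (b + 3)*(b^2 - 5*b + 6) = (b - 3)*(b + 3)*(b - 2)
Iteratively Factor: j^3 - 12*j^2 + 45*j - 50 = (j - 5)*(j^2 - 7*j + 10) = (j - 5)*(j - 2)*(j - 5)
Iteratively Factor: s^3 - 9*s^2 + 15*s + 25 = (s - 5)*(s^2 - 4*s - 5) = (s - 5)*(s + 1)*(s - 5)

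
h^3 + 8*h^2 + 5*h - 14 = (h - 1)*(h + 2)*(h + 7)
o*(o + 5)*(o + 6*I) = o^3 + 5*o^2 + 6*I*o^2 + 30*I*o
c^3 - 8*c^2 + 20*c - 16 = (c - 4)*(c - 2)^2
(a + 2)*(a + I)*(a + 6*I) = a^3 + 2*a^2 + 7*I*a^2 - 6*a + 14*I*a - 12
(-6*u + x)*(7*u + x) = -42*u^2 + u*x + x^2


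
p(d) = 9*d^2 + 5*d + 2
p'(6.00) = 113.00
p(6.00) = 356.00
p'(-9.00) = -157.00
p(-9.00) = 686.00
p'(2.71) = 53.78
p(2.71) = 81.65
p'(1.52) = 32.36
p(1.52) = 30.39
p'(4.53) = 86.54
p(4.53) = 209.34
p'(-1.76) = -26.68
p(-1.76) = 21.08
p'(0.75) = 18.50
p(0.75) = 10.81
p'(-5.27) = -89.86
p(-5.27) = 225.61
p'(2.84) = 56.12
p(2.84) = 88.79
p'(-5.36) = -91.48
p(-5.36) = 233.77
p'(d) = 18*d + 5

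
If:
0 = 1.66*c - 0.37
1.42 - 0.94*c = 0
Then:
No Solution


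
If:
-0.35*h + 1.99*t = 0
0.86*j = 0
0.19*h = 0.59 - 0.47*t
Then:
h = 2.16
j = 0.00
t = 0.38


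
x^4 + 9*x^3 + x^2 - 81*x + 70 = (x - 2)*(x - 1)*(x + 5)*(x + 7)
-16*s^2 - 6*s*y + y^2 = (-8*s + y)*(2*s + y)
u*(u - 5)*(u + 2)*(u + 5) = u^4 + 2*u^3 - 25*u^2 - 50*u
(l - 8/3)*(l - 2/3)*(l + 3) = l^3 - l^2/3 - 74*l/9 + 16/3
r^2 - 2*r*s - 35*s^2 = (r - 7*s)*(r + 5*s)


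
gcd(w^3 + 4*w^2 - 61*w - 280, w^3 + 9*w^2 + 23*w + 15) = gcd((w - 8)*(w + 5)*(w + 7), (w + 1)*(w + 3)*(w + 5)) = w + 5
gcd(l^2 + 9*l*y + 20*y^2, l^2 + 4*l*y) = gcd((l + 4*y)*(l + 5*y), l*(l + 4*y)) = l + 4*y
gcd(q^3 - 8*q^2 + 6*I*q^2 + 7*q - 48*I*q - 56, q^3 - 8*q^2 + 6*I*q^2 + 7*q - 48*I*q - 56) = q^3 + q^2*(-8 + 6*I) + q*(7 - 48*I) - 56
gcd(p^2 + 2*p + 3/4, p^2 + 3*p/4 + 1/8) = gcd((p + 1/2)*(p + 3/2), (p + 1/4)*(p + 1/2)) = p + 1/2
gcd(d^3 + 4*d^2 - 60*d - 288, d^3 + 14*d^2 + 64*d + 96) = d + 6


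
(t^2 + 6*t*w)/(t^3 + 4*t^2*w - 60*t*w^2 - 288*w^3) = t/(t^2 - 2*t*w - 48*w^2)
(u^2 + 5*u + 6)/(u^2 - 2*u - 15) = (u + 2)/(u - 5)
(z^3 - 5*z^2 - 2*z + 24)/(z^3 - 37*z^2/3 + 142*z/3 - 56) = 3*(z^2 - z - 6)/(3*z^2 - 25*z + 42)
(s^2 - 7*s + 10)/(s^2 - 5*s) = (s - 2)/s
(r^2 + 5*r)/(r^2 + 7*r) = (r + 5)/(r + 7)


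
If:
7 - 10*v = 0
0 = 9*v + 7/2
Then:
No Solution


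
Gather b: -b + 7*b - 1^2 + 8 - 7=6*b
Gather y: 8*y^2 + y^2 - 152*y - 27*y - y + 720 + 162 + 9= 9*y^2 - 180*y + 891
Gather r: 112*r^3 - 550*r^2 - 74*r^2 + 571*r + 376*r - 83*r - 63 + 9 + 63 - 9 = 112*r^3 - 624*r^2 + 864*r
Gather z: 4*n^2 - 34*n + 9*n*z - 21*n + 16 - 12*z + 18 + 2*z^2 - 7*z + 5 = 4*n^2 - 55*n + 2*z^2 + z*(9*n - 19) + 39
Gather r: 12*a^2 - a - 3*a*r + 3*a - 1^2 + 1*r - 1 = 12*a^2 + 2*a + r*(1 - 3*a) - 2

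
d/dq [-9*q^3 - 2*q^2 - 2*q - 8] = -27*q^2 - 4*q - 2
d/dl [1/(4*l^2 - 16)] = -l/(2*(l^2 - 4)^2)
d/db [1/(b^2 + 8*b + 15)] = 2*(-b - 4)/(b^2 + 8*b + 15)^2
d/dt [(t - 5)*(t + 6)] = 2*t + 1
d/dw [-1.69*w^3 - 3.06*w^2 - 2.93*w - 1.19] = -5.07*w^2 - 6.12*w - 2.93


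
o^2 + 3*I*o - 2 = (o + I)*(o + 2*I)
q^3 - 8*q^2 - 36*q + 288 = (q - 8)*(q - 6)*(q + 6)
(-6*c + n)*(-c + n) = 6*c^2 - 7*c*n + n^2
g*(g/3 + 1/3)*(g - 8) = g^3/3 - 7*g^2/3 - 8*g/3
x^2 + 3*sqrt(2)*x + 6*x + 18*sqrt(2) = (x + 6)*(x + 3*sqrt(2))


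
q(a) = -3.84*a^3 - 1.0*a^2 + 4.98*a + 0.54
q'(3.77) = -166.29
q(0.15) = 1.25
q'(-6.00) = -397.74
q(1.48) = -6.73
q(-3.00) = 80.28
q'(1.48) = -23.21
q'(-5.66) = -352.75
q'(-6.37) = -449.73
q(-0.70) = -2.12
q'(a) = -11.52*a^2 - 2.0*a + 4.98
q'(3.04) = -107.56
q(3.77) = -200.66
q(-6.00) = 764.10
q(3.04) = -101.45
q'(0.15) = 4.42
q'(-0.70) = 0.74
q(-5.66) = 636.59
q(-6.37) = 920.78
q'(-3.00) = -92.70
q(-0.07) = 0.19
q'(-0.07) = 5.06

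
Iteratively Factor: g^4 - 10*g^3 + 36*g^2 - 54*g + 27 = (g - 3)*(g^3 - 7*g^2 + 15*g - 9) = (g - 3)^2*(g^2 - 4*g + 3) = (g - 3)^3*(g - 1)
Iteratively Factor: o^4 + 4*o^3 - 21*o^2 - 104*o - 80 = (o + 1)*(o^3 + 3*o^2 - 24*o - 80) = (o - 5)*(o + 1)*(o^2 + 8*o + 16) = (o - 5)*(o + 1)*(o + 4)*(o + 4)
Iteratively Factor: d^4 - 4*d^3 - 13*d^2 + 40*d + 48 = (d - 4)*(d^3 - 13*d - 12) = (d - 4)*(d + 1)*(d^2 - d - 12) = (d - 4)*(d + 1)*(d + 3)*(d - 4)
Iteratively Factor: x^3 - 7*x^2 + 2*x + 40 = (x + 2)*(x^2 - 9*x + 20) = (x - 5)*(x + 2)*(x - 4)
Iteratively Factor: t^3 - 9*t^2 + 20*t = (t)*(t^2 - 9*t + 20) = t*(t - 5)*(t - 4)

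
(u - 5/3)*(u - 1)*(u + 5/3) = u^3 - u^2 - 25*u/9 + 25/9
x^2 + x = x*(x + 1)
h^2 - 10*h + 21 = (h - 7)*(h - 3)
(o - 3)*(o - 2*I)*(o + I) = o^3 - 3*o^2 - I*o^2 + 2*o + 3*I*o - 6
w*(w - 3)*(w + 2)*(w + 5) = w^4 + 4*w^3 - 11*w^2 - 30*w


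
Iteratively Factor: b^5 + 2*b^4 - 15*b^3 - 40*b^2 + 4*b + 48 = (b + 2)*(b^4 - 15*b^2 - 10*b + 24) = (b - 4)*(b + 2)*(b^3 + 4*b^2 + b - 6) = (b - 4)*(b - 1)*(b + 2)*(b^2 + 5*b + 6) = (b - 4)*(b - 1)*(b + 2)*(b + 3)*(b + 2)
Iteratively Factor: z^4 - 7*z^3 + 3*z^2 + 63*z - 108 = (z - 3)*(z^3 - 4*z^2 - 9*z + 36) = (z - 3)^2*(z^2 - z - 12) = (z - 3)^2*(z + 3)*(z - 4)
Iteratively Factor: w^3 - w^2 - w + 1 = (w - 1)*(w^2 - 1) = (w - 1)^2*(w + 1)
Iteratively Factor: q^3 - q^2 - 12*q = (q - 4)*(q^2 + 3*q) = q*(q - 4)*(q + 3)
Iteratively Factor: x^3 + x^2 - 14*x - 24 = (x + 3)*(x^2 - 2*x - 8) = (x + 2)*(x + 3)*(x - 4)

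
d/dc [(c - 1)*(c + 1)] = 2*c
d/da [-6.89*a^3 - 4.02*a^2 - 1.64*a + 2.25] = -20.67*a^2 - 8.04*a - 1.64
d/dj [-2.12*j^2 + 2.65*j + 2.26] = 2.65 - 4.24*j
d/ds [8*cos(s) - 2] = -8*sin(s)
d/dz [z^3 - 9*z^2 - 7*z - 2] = 3*z^2 - 18*z - 7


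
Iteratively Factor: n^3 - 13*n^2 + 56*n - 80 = (n - 4)*(n^2 - 9*n + 20) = (n - 5)*(n - 4)*(n - 4)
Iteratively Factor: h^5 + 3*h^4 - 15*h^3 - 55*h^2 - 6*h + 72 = (h - 4)*(h^4 + 7*h^3 + 13*h^2 - 3*h - 18) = (h - 4)*(h + 3)*(h^3 + 4*h^2 + h - 6) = (h - 4)*(h + 2)*(h + 3)*(h^2 + 2*h - 3) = (h - 4)*(h - 1)*(h + 2)*(h + 3)*(h + 3)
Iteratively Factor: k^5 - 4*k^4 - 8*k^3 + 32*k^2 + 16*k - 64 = (k + 2)*(k^4 - 6*k^3 + 4*k^2 + 24*k - 32) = (k + 2)^2*(k^3 - 8*k^2 + 20*k - 16) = (k - 2)*(k + 2)^2*(k^2 - 6*k + 8) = (k - 4)*(k - 2)*(k + 2)^2*(k - 2)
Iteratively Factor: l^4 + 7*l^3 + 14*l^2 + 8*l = (l + 1)*(l^3 + 6*l^2 + 8*l) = l*(l + 1)*(l^2 + 6*l + 8) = l*(l + 1)*(l + 2)*(l + 4)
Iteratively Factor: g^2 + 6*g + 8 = (g + 2)*(g + 4)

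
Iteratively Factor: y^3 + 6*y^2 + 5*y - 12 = (y + 4)*(y^2 + 2*y - 3) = (y + 3)*(y + 4)*(y - 1)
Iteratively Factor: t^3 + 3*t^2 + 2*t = (t + 1)*(t^2 + 2*t) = t*(t + 1)*(t + 2)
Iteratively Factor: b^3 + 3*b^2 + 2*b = (b + 1)*(b^2 + 2*b) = (b + 1)*(b + 2)*(b)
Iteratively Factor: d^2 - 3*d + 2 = (d - 1)*(d - 2)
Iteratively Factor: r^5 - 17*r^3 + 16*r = (r + 1)*(r^4 - r^3 - 16*r^2 + 16*r) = r*(r + 1)*(r^3 - r^2 - 16*r + 16) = r*(r - 1)*(r + 1)*(r^2 - 16) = r*(r - 4)*(r - 1)*(r + 1)*(r + 4)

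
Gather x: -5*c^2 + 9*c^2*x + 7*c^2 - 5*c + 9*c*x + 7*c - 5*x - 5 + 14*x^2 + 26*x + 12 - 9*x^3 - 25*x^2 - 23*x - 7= 2*c^2 + 2*c - 9*x^3 - 11*x^2 + x*(9*c^2 + 9*c - 2)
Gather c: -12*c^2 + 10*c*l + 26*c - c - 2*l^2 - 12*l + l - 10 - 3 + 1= -12*c^2 + c*(10*l + 25) - 2*l^2 - 11*l - 12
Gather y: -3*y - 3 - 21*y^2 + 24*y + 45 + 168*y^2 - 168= 147*y^2 + 21*y - 126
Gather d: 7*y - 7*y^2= -7*y^2 + 7*y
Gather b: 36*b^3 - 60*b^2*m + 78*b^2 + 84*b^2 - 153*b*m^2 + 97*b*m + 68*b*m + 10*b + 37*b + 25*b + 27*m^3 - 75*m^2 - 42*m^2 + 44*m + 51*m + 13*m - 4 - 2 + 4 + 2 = 36*b^3 + b^2*(162 - 60*m) + b*(-153*m^2 + 165*m + 72) + 27*m^3 - 117*m^2 + 108*m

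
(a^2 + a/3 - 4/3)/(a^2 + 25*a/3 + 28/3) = (a - 1)/(a + 7)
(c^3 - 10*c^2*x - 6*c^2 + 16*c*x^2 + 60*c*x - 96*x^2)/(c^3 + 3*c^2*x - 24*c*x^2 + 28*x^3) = (-c^2 + 8*c*x + 6*c - 48*x)/(-c^2 - 5*c*x + 14*x^2)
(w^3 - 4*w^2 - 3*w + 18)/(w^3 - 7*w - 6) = (w - 3)/(w + 1)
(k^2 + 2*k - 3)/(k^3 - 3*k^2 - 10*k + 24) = (k - 1)/(k^2 - 6*k + 8)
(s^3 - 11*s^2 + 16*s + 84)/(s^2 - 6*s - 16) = (s^2 - 13*s + 42)/(s - 8)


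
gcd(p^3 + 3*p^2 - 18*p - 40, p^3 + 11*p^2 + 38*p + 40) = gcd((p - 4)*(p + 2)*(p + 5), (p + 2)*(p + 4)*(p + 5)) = p^2 + 7*p + 10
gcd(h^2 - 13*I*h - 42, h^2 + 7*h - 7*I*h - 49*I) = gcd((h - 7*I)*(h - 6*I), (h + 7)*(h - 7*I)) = h - 7*I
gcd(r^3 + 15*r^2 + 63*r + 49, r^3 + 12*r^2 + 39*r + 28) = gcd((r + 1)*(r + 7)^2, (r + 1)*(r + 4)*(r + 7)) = r^2 + 8*r + 7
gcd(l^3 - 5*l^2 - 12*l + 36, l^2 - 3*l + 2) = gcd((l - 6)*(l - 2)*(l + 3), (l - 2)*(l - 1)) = l - 2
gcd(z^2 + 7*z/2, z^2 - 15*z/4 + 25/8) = 1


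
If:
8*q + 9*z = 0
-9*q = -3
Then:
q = 1/3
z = -8/27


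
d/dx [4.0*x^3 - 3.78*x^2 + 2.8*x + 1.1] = 12.0*x^2 - 7.56*x + 2.8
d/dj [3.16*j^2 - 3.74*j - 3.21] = 6.32*j - 3.74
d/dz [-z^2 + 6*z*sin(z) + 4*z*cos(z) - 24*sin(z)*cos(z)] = -4*z*sin(z) + 6*z*cos(z) - 2*z + 6*sin(z) + 4*cos(z) - 24*cos(2*z)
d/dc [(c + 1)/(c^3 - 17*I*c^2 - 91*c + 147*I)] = (-2*c^2 + 3*c*(-1 + I) - 21 + 13*I)/(c^5 - 27*I*c^4 - 282*c^3 + 1414*I*c^2 + 3381*c - 3087*I)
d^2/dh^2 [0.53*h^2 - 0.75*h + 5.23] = 1.06000000000000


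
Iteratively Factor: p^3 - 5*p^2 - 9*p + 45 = (p + 3)*(p^2 - 8*p + 15) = (p - 5)*(p + 3)*(p - 3)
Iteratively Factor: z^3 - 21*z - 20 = (z + 1)*(z^2 - z - 20) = (z + 1)*(z + 4)*(z - 5)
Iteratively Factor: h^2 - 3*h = (h)*(h - 3)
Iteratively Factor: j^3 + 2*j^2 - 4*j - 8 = (j - 2)*(j^2 + 4*j + 4) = (j - 2)*(j + 2)*(j + 2)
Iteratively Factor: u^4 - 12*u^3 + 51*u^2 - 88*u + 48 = (u - 3)*(u^3 - 9*u^2 + 24*u - 16) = (u - 4)*(u - 3)*(u^2 - 5*u + 4) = (u - 4)^2*(u - 3)*(u - 1)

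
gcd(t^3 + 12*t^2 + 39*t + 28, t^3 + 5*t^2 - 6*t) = 1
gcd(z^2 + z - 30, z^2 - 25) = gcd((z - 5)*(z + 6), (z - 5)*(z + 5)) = z - 5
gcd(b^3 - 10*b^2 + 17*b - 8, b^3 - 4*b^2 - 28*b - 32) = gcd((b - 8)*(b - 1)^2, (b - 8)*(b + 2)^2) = b - 8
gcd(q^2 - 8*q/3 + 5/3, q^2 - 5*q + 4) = q - 1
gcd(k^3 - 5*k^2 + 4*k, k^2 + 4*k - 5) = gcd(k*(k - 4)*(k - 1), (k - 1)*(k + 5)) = k - 1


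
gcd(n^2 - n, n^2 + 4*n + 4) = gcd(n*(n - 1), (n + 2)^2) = 1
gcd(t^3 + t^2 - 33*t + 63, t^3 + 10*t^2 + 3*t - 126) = t^2 + 4*t - 21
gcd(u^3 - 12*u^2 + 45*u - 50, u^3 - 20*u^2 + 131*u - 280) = u - 5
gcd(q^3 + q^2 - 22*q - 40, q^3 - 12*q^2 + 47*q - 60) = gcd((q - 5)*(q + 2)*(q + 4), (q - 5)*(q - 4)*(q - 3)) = q - 5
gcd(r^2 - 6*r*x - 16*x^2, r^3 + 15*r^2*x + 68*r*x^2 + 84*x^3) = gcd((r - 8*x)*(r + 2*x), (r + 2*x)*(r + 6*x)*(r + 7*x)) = r + 2*x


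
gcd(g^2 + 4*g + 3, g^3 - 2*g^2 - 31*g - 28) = g + 1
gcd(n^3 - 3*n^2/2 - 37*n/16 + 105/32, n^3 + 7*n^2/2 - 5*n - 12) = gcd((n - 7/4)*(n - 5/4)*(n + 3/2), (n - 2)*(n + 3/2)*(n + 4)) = n + 3/2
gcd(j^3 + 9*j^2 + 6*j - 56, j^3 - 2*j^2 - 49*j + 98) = j^2 + 5*j - 14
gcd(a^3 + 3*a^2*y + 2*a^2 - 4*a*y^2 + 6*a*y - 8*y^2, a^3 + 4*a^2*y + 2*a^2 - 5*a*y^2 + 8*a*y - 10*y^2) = -a^2 + a*y - 2*a + 2*y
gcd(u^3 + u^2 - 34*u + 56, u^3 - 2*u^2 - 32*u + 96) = u - 4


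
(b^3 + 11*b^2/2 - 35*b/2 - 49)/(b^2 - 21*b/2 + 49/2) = (b^2 + 9*b + 14)/(b - 7)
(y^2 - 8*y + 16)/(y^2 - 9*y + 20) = (y - 4)/(y - 5)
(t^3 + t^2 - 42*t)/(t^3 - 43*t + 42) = t/(t - 1)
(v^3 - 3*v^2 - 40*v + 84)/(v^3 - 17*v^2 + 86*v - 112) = (v + 6)/(v - 8)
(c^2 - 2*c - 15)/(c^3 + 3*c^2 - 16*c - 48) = (c - 5)/(c^2 - 16)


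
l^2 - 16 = (l - 4)*(l + 4)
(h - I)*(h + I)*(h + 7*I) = h^3 + 7*I*h^2 + h + 7*I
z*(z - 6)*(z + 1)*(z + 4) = z^4 - z^3 - 26*z^2 - 24*z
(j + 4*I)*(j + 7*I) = j^2 + 11*I*j - 28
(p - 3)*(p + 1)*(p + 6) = p^3 + 4*p^2 - 15*p - 18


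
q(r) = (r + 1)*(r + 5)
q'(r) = 2*r + 6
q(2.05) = 21.50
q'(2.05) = 10.10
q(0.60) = 8.96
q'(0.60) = 7.20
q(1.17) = 13.39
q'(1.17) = 8.34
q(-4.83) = -0.65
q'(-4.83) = -3.66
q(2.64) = 27.81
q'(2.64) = 11.28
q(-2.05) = -3.10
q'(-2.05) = 1.90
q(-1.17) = -0.65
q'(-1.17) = 3.66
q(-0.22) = 3.73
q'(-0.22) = 5.56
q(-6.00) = 5.00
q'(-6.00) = -6.00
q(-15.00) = 140.00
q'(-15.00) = -24.00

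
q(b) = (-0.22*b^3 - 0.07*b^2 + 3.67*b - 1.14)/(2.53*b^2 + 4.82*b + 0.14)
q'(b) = (-5.06*b - 4.82)*(-0.22*b^3 - 0.07*b^2 + 3.67*b - 1.14)/(2.53*b^2 + 4.82*b + 0.14)^2 + (-0.66*b^2 - 0.14*b + 3.67)/(2.53*b^2 + 4.82*b + 0.14)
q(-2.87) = -0.99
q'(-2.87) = -1.53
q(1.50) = 0.27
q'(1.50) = -0.10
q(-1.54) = 4.80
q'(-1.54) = -12.93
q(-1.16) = 2.52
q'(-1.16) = -2.73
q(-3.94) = -0.16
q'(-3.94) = -0.41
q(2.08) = 0.20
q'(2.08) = -0.12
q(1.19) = 0.29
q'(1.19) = -0.06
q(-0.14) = 3.41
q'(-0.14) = 21.32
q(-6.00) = 0.35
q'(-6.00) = -0.17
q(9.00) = -0.54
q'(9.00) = -0.10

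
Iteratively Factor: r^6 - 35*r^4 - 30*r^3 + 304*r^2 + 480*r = (r + 2)*(r^5 - 2*r^4 - 31*r^3 + 32*r^2 + 240*r) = (r - 4)*(r + 2)*(r^4 + 2*r^3 - 23*r^2 - 60*r) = (r - 4)*(r + 2)*(r + 3)*(r^3 - r^2 - 20*r) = (r - 4)*(r + 2)*(r + 3)*(r + 4)*(r^2 - 5*r) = (r - 5)*(r - 4)*(r + 2)*(r + 3)*(r + 4)*(r)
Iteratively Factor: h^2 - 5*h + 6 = (h - 2)*(h - 3)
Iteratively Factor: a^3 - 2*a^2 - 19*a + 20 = (a + 4)*(a^2 - 6*a + 5) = (a - 5)*(a + 4)*(a - 1)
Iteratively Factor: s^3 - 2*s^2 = (s - 2)*(s^2) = s*(s - 2)*(s)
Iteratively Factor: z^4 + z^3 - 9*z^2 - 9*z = (z)*(z^3 + z^2 - 9*z - 9) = z*(z - 3)*(z^2 + 4*z + 3) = z*(z - 3)*(z + 1)*(z + 3)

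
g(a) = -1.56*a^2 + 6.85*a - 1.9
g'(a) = 6.85 - 3.12*a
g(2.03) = 5.58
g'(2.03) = 0.52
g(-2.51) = -28.92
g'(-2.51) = 14.68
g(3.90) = 1.09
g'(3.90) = -5.32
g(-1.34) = -13.88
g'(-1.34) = 11.03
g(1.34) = 4.48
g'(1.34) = 2.67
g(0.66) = 1.94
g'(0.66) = 4.79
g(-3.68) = -48.23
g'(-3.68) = 18.33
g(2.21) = 5.62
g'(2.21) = -0.05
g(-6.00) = -99.16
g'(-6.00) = 25.57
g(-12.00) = -308.74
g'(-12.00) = 44.29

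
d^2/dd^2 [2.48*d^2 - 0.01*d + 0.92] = 4.96000000000000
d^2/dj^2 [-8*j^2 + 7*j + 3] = -16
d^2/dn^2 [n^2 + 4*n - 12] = 2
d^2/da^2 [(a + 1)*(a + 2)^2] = 6*a + 10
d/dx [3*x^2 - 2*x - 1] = 6*x - 2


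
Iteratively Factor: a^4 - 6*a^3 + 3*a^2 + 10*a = (a + 1)*(a^3 - 7*a^2 + 10*a) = (a - 2)*(a + 1)*(a^2 - 5*a) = a*(a - 2)*(a + 1)*(a - 5)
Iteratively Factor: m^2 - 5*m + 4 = (m - 4)*(m - 1)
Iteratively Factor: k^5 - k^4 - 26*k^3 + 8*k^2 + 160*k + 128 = (k - 4)*(k^4 + 3*k^3 - 14*k^2 - 48*k - 32) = (k - 4)*(k + 2)*(k^3 + k^2 - 16*k - 16) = (k - 4)*(k + 1)*(k + 2)*(k^2 - 16) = (k - 4)^2*(k + 1)*(k + 2)*(k + 4)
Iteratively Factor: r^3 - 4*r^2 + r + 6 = (r - 2)*(r^2 - 2*r - 3) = (r - 2)*(r + 1)*(r - 3)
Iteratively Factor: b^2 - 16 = (b - 4)*(b + 4)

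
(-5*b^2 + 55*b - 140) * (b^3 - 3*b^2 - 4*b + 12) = -5*b^5 + 70*b^4 - 285*b^3 + 140*b^2 + 1220*b - 1680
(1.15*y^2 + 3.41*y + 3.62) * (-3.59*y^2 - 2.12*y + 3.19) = -4.1285*y^4 - 14.6799*y^3 - 16.5565*y^2 + 3.2035*y + 11.5478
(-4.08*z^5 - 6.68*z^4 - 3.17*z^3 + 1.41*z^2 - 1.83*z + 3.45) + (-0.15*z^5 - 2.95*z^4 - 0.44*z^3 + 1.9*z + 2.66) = -4.23*z^5 - 9.63*z^4 - 3.61*z^3 + 1.41*z^2 + 0.0699999999999998*z + 6.11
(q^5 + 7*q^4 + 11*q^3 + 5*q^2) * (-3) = -3*q^5 - 21*q^4 - 33*q^3 - 15*q^2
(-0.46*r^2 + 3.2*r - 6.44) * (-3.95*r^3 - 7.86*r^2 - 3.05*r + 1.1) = 1.817*r^5 - 9.0244*r^4 + 1.689*r^3 + 40.3524*r^2 + 23.162*r - 7.084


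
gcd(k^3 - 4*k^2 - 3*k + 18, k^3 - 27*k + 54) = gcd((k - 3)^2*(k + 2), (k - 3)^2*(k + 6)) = k^2 - 6*k + 9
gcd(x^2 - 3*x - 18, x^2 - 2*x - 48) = 1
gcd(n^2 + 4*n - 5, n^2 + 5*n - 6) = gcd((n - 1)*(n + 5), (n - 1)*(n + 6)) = n - 1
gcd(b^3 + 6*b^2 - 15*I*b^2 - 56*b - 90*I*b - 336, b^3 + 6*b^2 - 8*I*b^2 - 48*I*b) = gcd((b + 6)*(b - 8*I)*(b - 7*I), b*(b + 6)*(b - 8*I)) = b^2 + b*(6 - 8*I) - 48*I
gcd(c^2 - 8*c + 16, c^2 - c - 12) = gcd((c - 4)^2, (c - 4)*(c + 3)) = c - 4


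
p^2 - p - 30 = (p - 6)*(p + 5)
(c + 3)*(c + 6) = c^2 + 9*c + 18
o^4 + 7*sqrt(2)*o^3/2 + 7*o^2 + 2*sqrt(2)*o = o*(o + sqrt(2)/2)*(o + sqrt(2))*(o + 2*sqrt(2))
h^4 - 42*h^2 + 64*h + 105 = (h - 5)*(h - 3)*(h + 1)*(h + 7)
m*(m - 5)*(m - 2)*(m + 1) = m^4 - 6*m^3 + 3*m^2 + 10*m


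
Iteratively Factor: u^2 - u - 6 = (u - 3)*(u + 2)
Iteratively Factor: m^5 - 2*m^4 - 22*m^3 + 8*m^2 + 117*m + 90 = (m + 3)*(m^4 - 5*m^3 - 7*m^2 + 29*m + 30) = (m + 1)*(m + 3)*(m^3 - 6*m^2 - m + 30) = (m - 5)*(m + 1)*(m + 3)*(m^2 - m - 6) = (m - 5)*(m + 1)*(m + 2)*(m + 3)*(m - 3)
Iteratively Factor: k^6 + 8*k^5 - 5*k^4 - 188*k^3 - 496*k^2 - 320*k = (k + 4)*(k^5 + 4*k^4 - 21*k^3 - 104*k^2 - 80*k) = (k + 4)^2*(k^4 - 21*k^2 - 20*k) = (k + 4)^3*(k^3 - 4*k^2 - 5*k) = k*(k + 4)^3*(k^2 - 4*k - 5) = k*(k + 1)*(k + 4)^3*(k - 5)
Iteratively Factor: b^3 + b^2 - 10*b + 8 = (b - 2)*(b^2 + 3*b - 4) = (b - 2)*(b + 4)*(b - 1)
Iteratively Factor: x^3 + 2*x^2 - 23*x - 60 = (x + 3)*(x^2 - x - 20) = (x - 5)*(x + 3)*(x + 4)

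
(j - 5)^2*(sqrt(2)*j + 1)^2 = 2*j^4 - 20*j^3 + 2*sqrt(2)*j^3 - 20*sqrt(2)*j^2 + 51*j^2 - 10*j + 50*sqrt(2)*j + 25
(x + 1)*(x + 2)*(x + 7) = x^3 + 10*x^2 + 23*x + 14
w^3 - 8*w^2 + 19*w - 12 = (w - 4)*(w - 3)*(w - 1)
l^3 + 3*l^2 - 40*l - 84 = (l - 6)*(l + 2)*(l + 7)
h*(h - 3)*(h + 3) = h^3 - 9*h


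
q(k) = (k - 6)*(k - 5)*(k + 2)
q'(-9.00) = 413.00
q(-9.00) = -1470.00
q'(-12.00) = 656.00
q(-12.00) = -3060.00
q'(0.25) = 3.69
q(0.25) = 61.45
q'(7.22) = 34.43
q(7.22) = 24.97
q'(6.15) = 10.77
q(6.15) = 1.41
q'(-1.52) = 42.29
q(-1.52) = 23.53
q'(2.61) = -18.54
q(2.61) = 37.35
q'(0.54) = -0.85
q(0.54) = 61.85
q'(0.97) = -6.64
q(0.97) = 60.20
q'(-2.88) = 84.72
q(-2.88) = -61.58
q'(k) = (k - 6)*(k - 5) + (k - 6)*(k + 2) + (k - 5)*(k + 2) = 3*k^2 - 18*k + 8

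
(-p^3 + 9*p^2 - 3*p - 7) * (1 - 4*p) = 4*p^4 - 37*p^3 + 21*p^2 + 25*p - 7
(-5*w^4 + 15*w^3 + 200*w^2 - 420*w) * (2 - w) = 5*w^5 - 25*w^4 - 170*w^3 + 820*w^2 - 840*w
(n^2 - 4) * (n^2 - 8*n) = n^4 - 8*n^3 - 4*n^2 + 32*n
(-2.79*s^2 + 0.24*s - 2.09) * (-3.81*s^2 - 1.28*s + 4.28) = 10.6299*s^4 + 2.6568*s^3 - 4.2855*s^2 + 3.7024*s - 8.9452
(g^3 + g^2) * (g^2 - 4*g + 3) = g^5 - 3*g^4 - g^3 + 3*g^2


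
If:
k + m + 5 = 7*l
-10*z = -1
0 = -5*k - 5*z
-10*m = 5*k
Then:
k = -1/10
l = 99/140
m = 1/20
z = 1/10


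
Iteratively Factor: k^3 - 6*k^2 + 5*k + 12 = (k - 4)*(k^2 - 2*k - 3) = (k - 4)*(k + 1)*(k - 3)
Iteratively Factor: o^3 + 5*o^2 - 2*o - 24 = (o + 4)*(o^2 + o - 6) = (o + 3)*(o + 4)*(o - 2)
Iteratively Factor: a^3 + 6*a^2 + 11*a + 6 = (a + 3)*(a^2 + 3*a + 2) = (a + 1)*(a + 3)*(a + 2)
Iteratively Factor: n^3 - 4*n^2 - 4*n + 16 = (n - 4)*(n^2 - 4) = (n - 4)*(n + 2)*(n - 2)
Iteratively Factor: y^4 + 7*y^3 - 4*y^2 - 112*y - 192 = (y + 3)*(y^3 + 4*y^2 - 16*y - 64) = (y + 3)*(y + 4)*(y^2 - 16) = (y - 4)*(y + 3)*(y + 4)*(y + 4)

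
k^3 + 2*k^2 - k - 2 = (k - 1)*(k + 1)*(k + 2)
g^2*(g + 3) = g^3 + 3*g^2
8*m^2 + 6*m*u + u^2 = (2*m + u)*(4*m + u)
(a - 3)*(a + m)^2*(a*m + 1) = a^4*m + 2*a^3*m^2 - 3*a^3*m + a^3 + a^2*m^3 - 6*a^2*m^2 + 2*a^2*m - 3*a^2 - 3*a*m^3 + a*m^2 - 6*a*m - 3*m^2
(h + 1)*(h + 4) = h^2 + 5*h + 4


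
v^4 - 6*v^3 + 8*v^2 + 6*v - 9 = (v - 3)^2*(v - 1)*(v + 1)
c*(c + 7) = c^2 + 7*c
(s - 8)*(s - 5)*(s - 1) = s^3 - 14*s^2 + 53*s - 40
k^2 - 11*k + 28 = (k - 7)*(k - 4)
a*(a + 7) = a^2 + 7*a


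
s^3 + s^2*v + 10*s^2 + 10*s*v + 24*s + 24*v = (s + 4)*(s + 6)*(s + v)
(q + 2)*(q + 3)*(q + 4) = q^3 + 9*q^2 + 26*q + 24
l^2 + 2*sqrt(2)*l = l*(l + 2*sqrt(2))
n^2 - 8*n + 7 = (n - 7)*(n - 1)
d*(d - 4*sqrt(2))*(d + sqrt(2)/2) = d^3 - 7*sqrt(2)*d^2/2 - 4*d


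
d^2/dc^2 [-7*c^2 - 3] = -14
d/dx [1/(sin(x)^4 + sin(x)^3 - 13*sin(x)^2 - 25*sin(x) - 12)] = (sin(x) + 4*cos(x)^2 + 21)*cos(x)/((sin(x) - 4)^2*(sin(x) + 1)^3*(sin(x) + 3)^2)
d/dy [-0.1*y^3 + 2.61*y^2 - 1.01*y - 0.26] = -0.3*y^2 + 5.22*y - 1.01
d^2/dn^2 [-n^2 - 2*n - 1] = -2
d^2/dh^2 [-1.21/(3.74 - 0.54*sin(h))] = (-0.352836*sin(h)^2 - 2.443716*sin(h) + 0.705672)/(0.54*sin(h) - 3.74)^3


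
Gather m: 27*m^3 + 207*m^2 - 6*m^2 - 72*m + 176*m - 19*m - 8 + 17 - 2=27*m^3 + 201*m^2 + 85*m + 7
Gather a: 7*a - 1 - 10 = 7*a - 11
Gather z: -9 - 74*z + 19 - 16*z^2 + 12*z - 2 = -16*z^2 - 62*z + 8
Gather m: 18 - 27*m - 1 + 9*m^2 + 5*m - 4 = 9*m^2 - 22*m + 13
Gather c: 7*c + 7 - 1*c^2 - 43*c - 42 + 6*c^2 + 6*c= 5*c^2 - 30*c - 35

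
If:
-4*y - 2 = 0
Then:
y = -1/2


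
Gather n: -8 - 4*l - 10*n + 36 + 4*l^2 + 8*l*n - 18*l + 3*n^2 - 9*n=4*l^2 - 22*l + 3*n^2 + n*(8*l - 19) + 28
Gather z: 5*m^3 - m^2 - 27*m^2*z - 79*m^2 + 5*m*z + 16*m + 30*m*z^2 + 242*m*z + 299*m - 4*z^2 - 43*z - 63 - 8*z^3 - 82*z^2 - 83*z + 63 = 5*m^3 - 80*m^2 + 315*m - 8*z^3 + z^2*(30*m - 86) + z*(-27*m^2 + 247*m - 126)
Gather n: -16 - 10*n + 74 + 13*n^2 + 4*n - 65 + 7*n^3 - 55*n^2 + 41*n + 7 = 7*n^3 - 42*n^2 + 35*n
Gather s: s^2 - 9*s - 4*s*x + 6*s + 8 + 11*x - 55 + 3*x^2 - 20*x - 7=s^2 + s*(-4*x - 3) + 3*x^2 - 9*x - 54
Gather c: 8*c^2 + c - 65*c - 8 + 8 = 8*c^2 - 64*c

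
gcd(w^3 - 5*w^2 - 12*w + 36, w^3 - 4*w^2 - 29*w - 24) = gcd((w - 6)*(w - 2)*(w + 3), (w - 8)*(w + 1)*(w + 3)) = w + 3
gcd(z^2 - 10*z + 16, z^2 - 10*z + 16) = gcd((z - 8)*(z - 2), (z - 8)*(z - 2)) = z^2 - 10*z + 16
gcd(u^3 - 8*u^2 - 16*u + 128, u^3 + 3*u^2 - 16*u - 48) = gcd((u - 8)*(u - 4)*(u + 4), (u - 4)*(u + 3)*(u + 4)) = u^2 - 16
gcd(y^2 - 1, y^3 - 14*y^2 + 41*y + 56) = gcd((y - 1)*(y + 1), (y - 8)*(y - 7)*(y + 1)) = y + 1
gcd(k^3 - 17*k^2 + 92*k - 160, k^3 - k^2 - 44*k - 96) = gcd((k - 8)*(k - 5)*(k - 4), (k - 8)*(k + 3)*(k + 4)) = k - 8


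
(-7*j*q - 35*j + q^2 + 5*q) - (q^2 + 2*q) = -7*j*q - 35*j + 3*q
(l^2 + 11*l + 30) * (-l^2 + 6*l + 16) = -l^4 - 5*l^3 + 52*l^2 + 356*l + 480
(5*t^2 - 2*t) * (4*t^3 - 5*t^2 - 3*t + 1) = 20*t^5 - 33*t^4 - 5*t^3 + 11*t^2 - 2*t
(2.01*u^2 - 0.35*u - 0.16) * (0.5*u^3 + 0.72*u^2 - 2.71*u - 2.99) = 1.005*u^5 + 1.2722*u^4 - 5.7791*u^3 - 5.1766*u^2 + 1.4801*u + 0.4784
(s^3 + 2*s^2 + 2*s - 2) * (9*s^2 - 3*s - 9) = 9*s^5 + 15*s^4 + 3*s^3 - 42*s^2 - 12*s + 18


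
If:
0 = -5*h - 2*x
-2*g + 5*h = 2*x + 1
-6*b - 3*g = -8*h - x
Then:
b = 19*x/30 + 1/4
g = -2*x - 1/2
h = -2*x/5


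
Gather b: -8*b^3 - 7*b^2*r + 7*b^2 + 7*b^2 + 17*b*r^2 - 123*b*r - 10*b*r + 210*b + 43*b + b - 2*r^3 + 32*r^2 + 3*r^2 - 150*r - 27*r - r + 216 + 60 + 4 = -8*b^3 + b^2*(14 - 7*r) + b*(17*r^2 - 133*r + 254) - 2*r^3 + 35*r^2 - 178*r + 280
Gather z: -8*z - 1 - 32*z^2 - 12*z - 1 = -32*z^2 - 20*z - 2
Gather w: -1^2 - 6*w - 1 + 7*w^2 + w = 7*w^2 - 5*w - 2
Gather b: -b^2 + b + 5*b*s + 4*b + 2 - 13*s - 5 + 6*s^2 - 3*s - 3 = -b^2 + b*(5*s + 5) + 6*s^2 - 16*s - 6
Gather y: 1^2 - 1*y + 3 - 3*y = 4 - 4*y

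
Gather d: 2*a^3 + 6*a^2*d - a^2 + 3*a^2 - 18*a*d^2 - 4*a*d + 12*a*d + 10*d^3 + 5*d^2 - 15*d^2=2*a^3 + 2*a^2 + 10*d^3 + d^2*(-18*a - 10) + d*(6*a^2 + 8*a)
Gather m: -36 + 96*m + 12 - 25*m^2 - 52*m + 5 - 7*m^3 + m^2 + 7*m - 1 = -7*m^3 - 24*m^2 + 51*m - 20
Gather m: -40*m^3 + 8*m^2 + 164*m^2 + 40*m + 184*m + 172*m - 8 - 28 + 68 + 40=-40*m^3 + 172*m^2 + 396*m + 72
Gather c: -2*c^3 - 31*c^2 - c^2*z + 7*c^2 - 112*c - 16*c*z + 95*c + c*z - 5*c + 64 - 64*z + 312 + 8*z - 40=-2*c^3 + c^2*(-z - 24) + c*(-15*z - 22) - 56*z + 336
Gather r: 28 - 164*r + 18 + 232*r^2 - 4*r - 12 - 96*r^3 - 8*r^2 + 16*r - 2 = -96*r^3 + 224*r^2 - 152*r + 32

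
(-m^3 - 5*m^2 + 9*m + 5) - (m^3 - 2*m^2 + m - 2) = -2*m^3 - 3*m^2 + 8*m + 7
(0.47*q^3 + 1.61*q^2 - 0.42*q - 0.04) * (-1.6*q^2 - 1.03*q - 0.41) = -0.752*q^5 - 3.0601*q^4 - 1.179*q^3 - 0.1635*q^2 + 0.2134*q + 0.0164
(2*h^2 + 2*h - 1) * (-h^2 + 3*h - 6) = -2*h^4 + 4*h^3 - 5*h^2 - 15*h + 6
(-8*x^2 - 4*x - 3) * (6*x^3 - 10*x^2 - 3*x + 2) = -48*x^5 + 56*x^4 + 46*x^3 + 26*x^2 + x - 6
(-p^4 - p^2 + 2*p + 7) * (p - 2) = -p^5 + 2*p^4 - p^3 + 4*p^2 + 3*p - 14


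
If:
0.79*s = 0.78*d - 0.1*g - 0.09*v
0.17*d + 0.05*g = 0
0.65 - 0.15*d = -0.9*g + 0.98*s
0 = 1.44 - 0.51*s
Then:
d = -0.66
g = 2.24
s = 2.82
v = -32.99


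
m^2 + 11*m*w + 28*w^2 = (m + 4*w)*(m + 7*w)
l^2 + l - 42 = (l - 6)*(l + 7)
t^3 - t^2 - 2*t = t*(t - 2)*(t + 1)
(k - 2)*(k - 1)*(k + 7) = k^3 + 4*k^2 - 19*k + 14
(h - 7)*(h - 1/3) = h^2 - 22*h/3 + 7/3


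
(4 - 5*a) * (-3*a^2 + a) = 15*a^3 - 17*a^2 + 4*a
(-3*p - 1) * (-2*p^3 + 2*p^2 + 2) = 6*p^4 - 4*p^3 - 2*p^2 - 6*p - 2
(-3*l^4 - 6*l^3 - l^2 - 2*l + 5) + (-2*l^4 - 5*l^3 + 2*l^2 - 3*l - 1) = -5*l^4 - 11*l^3 + l^2 - 5*l + 4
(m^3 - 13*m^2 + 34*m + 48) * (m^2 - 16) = m^5 - 13*m^4 + 18*m^3 + 256*m^2 - 544*m - 768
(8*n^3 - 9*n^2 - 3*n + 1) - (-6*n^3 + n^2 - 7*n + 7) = 14*n^3 - 10*n^2 + 4*n - 6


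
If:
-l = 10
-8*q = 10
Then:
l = -10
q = -5/4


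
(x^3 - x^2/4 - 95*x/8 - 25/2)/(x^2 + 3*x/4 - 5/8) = (2*x^2 - 3*x - 20)/(2*x - 1)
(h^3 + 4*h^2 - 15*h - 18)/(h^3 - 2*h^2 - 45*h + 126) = (h^2 + 7*h + 6)/(h^2 + h - 42)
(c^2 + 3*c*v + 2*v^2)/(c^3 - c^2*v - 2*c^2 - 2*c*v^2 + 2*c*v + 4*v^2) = (-c - 2*v)/(-c^2 + 2*c*v + 2*c - 4*v)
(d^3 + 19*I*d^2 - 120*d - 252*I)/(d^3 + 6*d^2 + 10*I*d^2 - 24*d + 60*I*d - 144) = (d^2 + 13*I*d - 42)/(d^2 + d*(6 + 4*I) + 24*I)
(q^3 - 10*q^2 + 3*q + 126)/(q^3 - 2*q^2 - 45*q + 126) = (q^2 - 4*q - 21)/(q^2 + 4*q - 21)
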